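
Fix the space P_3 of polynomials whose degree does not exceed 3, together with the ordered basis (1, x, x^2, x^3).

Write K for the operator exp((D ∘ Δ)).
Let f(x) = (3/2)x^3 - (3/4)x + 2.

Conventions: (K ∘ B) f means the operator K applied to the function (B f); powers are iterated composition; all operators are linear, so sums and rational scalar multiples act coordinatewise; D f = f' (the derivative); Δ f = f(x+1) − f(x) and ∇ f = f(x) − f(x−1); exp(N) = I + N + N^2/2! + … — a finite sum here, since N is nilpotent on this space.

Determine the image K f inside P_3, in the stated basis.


the image equals g(x) = (3/2)x^3 + (33/4)x + 13/2

order-1 term: 9x + 9/2
the series for exp((D ∘ Δ)) f terminates at order 1
exp((D ∘ Δ)) f = (3/2)x^3 + (33/4)x + 13/2


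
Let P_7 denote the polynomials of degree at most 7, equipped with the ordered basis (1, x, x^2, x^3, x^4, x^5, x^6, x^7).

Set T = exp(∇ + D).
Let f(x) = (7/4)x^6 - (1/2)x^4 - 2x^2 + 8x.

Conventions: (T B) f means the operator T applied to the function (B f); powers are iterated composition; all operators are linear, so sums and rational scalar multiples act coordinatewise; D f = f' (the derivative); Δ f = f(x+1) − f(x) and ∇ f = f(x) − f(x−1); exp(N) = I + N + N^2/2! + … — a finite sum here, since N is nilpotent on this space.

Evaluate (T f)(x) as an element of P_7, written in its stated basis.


g(x) = (7/4)x^6 + 21x^5 + (313/4)x^4 + 101x^3 + (83/2)x^2 + (51/2)x + 71/4

order-1 term: 21x^5 - (105/4)x^4 + 31x^3 - (93/4)x^2 + (1/2)x + 67/4
order-2 term: 105x^4 - 210x^3 + (1107/4)x^2 - 198x + 205/4
order-3 term: 280x^3 - 630x^2 + 719x - 1317/4
order-4 term: 420x^2 - 840x + 587
order-5 term: 336x - 420
order-6 term: 112
the series for exp(∇ + D) f terminates at order 6
exp(∇ + D) f = (7/4)x^6 + 21x^5 + (313/4)x^4 + 101x^3 + (83/2)x^2 + (51/2)x + 71/4


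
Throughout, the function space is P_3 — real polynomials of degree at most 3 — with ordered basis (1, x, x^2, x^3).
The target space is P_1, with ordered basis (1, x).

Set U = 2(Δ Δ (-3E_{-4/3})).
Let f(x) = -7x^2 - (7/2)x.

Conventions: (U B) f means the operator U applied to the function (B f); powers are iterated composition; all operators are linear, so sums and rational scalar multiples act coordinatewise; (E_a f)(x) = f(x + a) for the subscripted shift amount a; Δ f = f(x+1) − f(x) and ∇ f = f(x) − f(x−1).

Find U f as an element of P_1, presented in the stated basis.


the result is g(x) = 84

E_{-4/3} f = -7x^2 + (91/6)x - 70/9
(-3E_{-4/3}) f = 21x^2 - (91/2)x + 70/3
Δ (-3E_{-4/3}) f = 42x - 49/2
Δ Δ (-3E_{-4/3}) f = 42
(2(Δ Δ (-3E_{-4/3}))) f = 84


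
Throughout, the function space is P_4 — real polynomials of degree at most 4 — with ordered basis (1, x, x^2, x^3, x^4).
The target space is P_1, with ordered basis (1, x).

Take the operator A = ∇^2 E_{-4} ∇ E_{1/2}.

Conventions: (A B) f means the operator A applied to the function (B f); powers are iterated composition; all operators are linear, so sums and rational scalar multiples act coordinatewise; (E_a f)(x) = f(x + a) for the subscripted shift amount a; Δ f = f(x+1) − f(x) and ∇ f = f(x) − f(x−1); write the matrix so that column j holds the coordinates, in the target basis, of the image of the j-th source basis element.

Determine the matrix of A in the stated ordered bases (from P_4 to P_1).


the matrix is [[0, 0, 0, 6, -120]; [0, 0, 0, 0, 24]] (rows listed top to bottom)

image of 1: 0
image of x: 0
image of x^2: 0
image of x^3: 6
image of x^4: 24x - 120
each image's coordinates form column j of the matrix


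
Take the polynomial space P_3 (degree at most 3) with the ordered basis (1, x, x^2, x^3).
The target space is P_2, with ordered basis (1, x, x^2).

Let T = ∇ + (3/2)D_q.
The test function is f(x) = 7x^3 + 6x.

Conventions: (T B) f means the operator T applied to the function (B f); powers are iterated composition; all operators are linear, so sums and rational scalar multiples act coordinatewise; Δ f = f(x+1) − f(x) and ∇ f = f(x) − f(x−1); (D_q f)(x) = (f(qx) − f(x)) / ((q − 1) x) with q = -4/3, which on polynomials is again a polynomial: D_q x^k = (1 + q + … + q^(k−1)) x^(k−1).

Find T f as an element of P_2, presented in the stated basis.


∇ f = 21x^2 - 21x + 13
D_q f = (91/9)x^2 + 6
((3/2)D_q) f = (91/6)x^2 + 9
(∇ + (3/2)D_q) f = (217/6)x^2 - 21x + 22

the image equals g(x) = (217/6)x^2 - 21x + 22


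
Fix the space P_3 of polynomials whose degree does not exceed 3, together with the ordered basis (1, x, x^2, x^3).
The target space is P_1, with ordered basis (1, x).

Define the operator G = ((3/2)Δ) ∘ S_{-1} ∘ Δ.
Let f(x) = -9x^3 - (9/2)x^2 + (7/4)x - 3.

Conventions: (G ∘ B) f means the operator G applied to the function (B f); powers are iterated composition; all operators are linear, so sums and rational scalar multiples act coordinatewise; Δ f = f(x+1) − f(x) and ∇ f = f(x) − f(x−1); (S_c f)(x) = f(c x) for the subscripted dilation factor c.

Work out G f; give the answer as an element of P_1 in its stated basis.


Δ f = -27x^2 - 36x - 47/4
S_{-1} Δ f = -27x^2 + 36x - 47/4
Δ S_{-1} Δ f = -54x + 9
((3/2)Δ) S_{-1} Δ f = -81x + 27/2

the result is g(x) = -81x + 27/2


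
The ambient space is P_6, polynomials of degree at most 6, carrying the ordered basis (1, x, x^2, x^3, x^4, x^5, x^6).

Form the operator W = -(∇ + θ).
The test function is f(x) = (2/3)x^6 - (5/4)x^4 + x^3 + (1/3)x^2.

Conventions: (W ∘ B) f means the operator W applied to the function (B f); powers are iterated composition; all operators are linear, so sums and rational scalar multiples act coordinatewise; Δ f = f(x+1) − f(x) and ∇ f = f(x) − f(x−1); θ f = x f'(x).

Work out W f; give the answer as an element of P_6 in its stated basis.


the image equals g(x) = -4x^6 - 4x^5 + 15x^4 - (34/3)x^3 - (7/6)x^2 + (10/3)x - 5/4

∇ f = 4x^5 - 10x^4 + (25/3)x^3 + (1/2)x^2 - (10/3)x + 5/4
θ f = 4x^6 - 5x^4 + 3x^3 + (2/3)x^2
(∇ + θ) f = 4x^6 + 4x^5 - 15x^4 + (34/3)x^3 + (7/6)x^2 - (10/3)x + 5/4
(-(∇ + θ)) f = -4x^6 - 4x^5 + 15x^4 - (34/3)x^3 - (7/6)x^2 + (10/3)x - 5/4


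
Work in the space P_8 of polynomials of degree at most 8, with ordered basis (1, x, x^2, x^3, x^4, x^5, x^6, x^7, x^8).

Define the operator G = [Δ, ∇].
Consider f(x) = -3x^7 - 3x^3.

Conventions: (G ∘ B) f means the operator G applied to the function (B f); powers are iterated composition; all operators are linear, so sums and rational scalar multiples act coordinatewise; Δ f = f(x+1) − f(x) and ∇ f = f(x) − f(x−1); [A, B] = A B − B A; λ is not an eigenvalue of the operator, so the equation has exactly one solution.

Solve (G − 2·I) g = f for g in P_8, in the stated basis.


g(x) = (3/2)x^7 + (3/2)x^3

write g with unknown coordinates in the stated basis and equate coefficients in (G − 2·I) g = f
solving from the highest basis element down gives g = (3/2)x^7 + (3/2)x^3
check: G g = 0
so G g − 2·g = -3x^7 - 3x^3 = f ✓


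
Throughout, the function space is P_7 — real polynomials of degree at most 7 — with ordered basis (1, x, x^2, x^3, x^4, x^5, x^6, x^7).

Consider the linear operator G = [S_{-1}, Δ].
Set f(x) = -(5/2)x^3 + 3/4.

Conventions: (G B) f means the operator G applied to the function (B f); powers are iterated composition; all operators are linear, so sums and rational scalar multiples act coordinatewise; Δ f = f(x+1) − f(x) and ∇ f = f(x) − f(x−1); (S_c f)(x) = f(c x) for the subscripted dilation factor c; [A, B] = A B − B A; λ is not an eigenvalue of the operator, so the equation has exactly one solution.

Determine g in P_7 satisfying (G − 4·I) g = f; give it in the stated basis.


g(x) = (5/8)x^3 + (15/16)x^2 - (15/16)x - 11/32

write g with unknown coordinates in the stated basis and equate coefficients in (G − 4·I) g = f
solving from the highest basis element down gives g = (5/8)x^3 + (15/16)x^2 - (15/16)x - 11/32
check: G g = (15/4)x^2 - (15/4)x - 5/8
so G g − 4·g = -(5/2)x^3 + 3/4 = f ✓


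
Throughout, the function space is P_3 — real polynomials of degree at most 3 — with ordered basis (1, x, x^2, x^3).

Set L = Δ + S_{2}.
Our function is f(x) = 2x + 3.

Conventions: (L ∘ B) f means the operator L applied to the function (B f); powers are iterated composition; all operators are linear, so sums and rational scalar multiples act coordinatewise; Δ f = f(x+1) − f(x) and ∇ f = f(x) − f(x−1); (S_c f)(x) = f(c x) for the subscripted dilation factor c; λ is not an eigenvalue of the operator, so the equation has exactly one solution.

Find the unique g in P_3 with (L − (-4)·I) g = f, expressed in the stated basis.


the image equals g(x) = (1/3)x + 8/15

write g with unknown coordinates in the stated basis and equate coefficients in (L − (-4)·I) g = f
solving from the highest basis element down gives g = (1/3)x + 8/15
check: L g = (2/3)x + 13/15
so L g − (-4)·g = 2x + 3 = f ✓


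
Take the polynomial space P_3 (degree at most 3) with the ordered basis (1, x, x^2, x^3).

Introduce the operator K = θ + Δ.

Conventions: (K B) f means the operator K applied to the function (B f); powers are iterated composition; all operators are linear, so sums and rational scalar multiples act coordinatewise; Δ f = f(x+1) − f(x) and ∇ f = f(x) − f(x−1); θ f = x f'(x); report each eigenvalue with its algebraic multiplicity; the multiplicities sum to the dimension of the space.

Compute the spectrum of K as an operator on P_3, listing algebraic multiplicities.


image of 1: 0
image of x: x + 1
image of x^2: 2x^2 + 2x + 1
image of x^3: 3x^3 + 3x^2 + 3x + 1
the matrix is upper triangular; its diagonal is (0, 1, 2, 3)
for a triangular matrix the eigenvalues are the diagonal entries, with algebraic multiplicity their repetition count

λ = 0 (multiplicity 1), λ = 1 (multiplicity 1), λ = 2 (multiplicity 1), λ = 3 (multiplicity 1)


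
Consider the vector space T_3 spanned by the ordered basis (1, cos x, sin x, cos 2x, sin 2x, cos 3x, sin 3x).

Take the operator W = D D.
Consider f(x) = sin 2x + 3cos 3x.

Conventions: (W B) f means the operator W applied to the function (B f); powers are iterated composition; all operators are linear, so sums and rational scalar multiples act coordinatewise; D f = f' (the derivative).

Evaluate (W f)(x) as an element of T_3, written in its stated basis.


the result is g(x) = -4sin 2x - 27cos 3x

D f = 2cos 2x - 9sin 3x
D D f = -4sin 2x - 27cos 3x


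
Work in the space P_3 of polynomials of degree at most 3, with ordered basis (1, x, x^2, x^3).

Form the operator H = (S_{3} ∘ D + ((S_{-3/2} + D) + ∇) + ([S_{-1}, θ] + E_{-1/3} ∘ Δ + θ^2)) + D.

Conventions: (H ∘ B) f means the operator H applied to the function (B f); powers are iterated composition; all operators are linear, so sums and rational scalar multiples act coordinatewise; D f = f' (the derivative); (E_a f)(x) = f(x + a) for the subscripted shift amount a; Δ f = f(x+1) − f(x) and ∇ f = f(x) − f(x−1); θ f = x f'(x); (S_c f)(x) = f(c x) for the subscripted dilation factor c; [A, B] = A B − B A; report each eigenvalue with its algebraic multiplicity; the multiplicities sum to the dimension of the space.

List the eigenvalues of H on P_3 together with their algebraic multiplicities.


image of 1: 1
image of x: -(1/2)x + 5
image of x^2: (25/4)x^2 + 14x - 2/3
image of x^3: (45/8)x^3 + 39x^2 - 2x + 4/3
the matrix is upper triangular; its diagonal is (1, -1/2, 25/4, 45/8)
for a triangular matrix the eigenvalues are the diagonal entries, with algebraic multiplicity their repetition count

λ = -1/2 (multiplicity 1), λ = 1 (multiplicity 1), λ = 45/8 (multiplicity 1), λ = 25/4 (multiplicity 1)


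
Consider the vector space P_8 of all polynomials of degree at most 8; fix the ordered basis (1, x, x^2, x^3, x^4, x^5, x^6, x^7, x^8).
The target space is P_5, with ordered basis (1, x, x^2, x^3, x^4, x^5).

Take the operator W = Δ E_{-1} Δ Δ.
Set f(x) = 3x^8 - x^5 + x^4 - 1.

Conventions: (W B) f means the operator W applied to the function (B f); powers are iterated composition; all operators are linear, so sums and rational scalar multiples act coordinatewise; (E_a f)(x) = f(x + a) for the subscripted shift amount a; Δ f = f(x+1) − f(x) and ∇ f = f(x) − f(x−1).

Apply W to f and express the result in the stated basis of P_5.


Δ f = 24x^7 + 84x^6 + 168x^5 + 205x^4 + 162x^3 + 80x^2 + 23x + 3
Δ Δ f = 168x^6 + 1008x^5 + 2940x^4 + 5020x^3 + 5160x^2 + 2978x + 746
E_{-1} (Δ Δ) f = 168x^6 + 420x^4 - 20x^3 + 180x^2 - 10x + 8
Δ E_{-1} (Δ Δ) f = 1008x^5 + 2520x^4 + 5040x^3 + 4980x^2 + 2988x + 738

g(x) = 1008x^5 + 2520x^4 + 5040x^3 + 4980x^2 + 2988x + 738


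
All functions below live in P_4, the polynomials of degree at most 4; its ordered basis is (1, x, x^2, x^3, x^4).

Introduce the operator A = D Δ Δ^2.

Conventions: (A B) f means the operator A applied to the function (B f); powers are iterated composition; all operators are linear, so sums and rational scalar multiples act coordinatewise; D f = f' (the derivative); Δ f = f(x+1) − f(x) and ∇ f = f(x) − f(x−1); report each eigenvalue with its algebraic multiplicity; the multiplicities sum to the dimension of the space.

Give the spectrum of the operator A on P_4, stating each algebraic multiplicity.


λ = 0 (multiplicity 5)

image of 1: 0
image of x: 0
image of x^2: 0
image of x^3: 0
image of x^4: 24
the matrix is upper triangular; its diagonal is (0, 0, 0, 0, 0)
for a triangular matrix the eigenvalues are the diagonal entries, with algebraic multiplicity their repetition count


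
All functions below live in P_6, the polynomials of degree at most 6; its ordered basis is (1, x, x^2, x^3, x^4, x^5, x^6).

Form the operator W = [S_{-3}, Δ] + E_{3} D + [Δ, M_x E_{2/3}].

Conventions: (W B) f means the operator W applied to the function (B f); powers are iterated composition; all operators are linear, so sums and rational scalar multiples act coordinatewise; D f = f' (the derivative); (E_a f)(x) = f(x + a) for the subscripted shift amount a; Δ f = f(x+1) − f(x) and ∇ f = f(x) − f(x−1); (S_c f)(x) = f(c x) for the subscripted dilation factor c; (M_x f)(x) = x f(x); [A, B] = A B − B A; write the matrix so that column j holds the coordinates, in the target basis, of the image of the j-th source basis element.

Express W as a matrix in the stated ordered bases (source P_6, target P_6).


image of 1: 1
image of x: x + 20/3
image of x^2: x^2 - (56/3)x + 7/9
image of x^3: x^3 + 116x^2 + (295/3)x + 1610/27
image of x^4: x^4 - (1264/3)x^3 - (1138/3)x^2 - (5656/27)x + 2893/81
image of x^5: x^5 + (4900/3)x^4 + (20230/9)x^3 + (76580/27)x^2 + (144065/81)x + 160832/243
image of x^6: x^6 - 5816x^5 - (28765/3)x^4 - (391160/27)x^3 - (244735/27)x^2 - (152672/81)x + 547795/729
each image's coordinates form column j of the matrix

the matrix is [[1, 20/3, 7/9, 1610/27, 2893/81, 160832/243, 547795/729]; [0, 1, -56/3, 295/3, -5656/27, 144065/81, -152672/81]; [0, 0, 1, 116, -1138/3, 76580/27, -244735/27]; [0, 0, 0, 1, -1264/3, 20230/9, -391160/27]; [0, 0, 0, 0, 1, 4900/3, -28765/3]; [0, 0, 0, 0, 0, 1, -5816]; [0, 0, 0, 0, 0, 0, 1]] (rows listed top to bottom)


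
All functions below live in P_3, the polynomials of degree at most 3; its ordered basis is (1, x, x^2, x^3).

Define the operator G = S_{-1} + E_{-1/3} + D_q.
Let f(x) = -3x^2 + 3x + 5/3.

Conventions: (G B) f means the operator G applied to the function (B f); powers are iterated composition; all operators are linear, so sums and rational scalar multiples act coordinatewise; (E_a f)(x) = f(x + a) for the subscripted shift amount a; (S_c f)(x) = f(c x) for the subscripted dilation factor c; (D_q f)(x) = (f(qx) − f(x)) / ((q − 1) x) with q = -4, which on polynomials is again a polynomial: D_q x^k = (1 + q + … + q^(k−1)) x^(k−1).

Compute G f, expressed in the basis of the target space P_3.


S_{-1} f = -3x^2 - 3x + 5/3
E_{-1/3} f = -3x^2 + 5x + 1/3
D_q f = 9x + 3
(S_{-1} + E_{-1/3} + D_q) f = -6x^2 + 11x + 5

g(x) = -6x^2 + 11x + 5


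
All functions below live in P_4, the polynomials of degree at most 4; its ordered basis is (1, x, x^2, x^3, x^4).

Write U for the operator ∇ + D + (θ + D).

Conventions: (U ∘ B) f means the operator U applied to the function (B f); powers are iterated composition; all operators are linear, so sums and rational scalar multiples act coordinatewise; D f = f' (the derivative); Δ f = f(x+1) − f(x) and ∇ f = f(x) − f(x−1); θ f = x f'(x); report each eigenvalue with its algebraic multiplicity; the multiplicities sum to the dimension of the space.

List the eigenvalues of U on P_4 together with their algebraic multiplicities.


image of 1: 0
image of x: x + 3
image of x^2: 2x^2 + 6x - 1
image of x^3: 3x^3 + 9x^2 - 3x + 1
image of x^4: 4x^4 + 12x^3 - 6x^2 + 4x - 1
the matrix is upper triangular; its diagonal is (0, 1, 2, 3, 4)
for a triangular matrix the eigenvalues are the diagonal entries, with algebraic multiplicity their repetition count

λ = 0 (multiplicity 1), λ = 1 (multiplicity 1), λ = 2 (multiplicity 1), λ = 3 (multiplicity 1), λ = 4 (multiplicity 1)


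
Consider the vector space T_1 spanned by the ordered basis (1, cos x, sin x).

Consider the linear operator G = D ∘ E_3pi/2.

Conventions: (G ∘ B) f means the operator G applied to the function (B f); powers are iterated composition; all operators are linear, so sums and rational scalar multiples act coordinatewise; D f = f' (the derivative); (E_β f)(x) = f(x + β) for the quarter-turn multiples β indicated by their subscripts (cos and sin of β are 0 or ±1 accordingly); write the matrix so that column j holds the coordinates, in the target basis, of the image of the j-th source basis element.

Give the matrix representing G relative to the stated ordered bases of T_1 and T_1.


the matrix is [[0, 0, 0]; [0, 1, 0]; [0, 0, 1]] (rows listed top to bottom)

image of 1: 0
image of cos x: cos x
image of sin x: sin x
each image's coordinates form column j of the matrix


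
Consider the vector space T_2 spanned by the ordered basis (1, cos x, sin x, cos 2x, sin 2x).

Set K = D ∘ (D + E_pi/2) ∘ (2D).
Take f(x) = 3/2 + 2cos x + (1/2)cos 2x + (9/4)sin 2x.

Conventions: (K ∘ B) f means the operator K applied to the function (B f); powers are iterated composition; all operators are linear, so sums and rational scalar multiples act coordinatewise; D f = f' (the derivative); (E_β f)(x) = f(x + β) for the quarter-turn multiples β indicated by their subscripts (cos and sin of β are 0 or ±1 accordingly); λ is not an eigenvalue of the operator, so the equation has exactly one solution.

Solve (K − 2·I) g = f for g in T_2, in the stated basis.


write g with unknown coordinates in the stated basis and equate coefficients in (K − 2·I) g = f
solving from the highest basis element down gives g = -3/4 - (1/5)cos x - (2/5)sin x + (39/292)cos 2x + (11/584)sin 2x
check: K g = (8/5)cos x - (4/5)sin x + (56/73)cos 2x + (167/73)sin 2x
so K g − 2·g = 3/2 + 2cos x + (1/2)cos 2x + (9/4)sin 2x = f ✓

the image equals g(x) = -3/4 - (1/5)cos x - (2/5)sin x + (39/292)cos 2x + (11/584)sin 2x


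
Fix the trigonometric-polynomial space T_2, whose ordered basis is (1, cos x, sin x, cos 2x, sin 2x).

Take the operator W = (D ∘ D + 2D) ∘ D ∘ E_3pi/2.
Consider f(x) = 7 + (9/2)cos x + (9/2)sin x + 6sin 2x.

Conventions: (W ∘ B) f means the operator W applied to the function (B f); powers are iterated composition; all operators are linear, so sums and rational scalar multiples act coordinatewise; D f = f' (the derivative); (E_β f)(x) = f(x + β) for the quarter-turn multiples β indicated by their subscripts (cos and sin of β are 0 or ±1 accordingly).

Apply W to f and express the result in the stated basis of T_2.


E_3pi/2 f = 7 - (9/2)cos x + (9/2)sin x - 6sin 2x
D E_3pi/2 f = (9/2)cos x + (9/2)sin x - 12cos 2x
D D E_3pi/2 f = (9/2)cos x - (9/2)sin x + 24sin 2x
D D D E_3pi/2 f = -(9/2)cos x - (9/2)sin x + 48cos 2x
D D E_3pi/2 f = (9/2)cos x - (9/2)sin x + 24sin 2x
(2D) D E_3pi/2 f = 9cos x - 9sin x + 48sin 2x
(D ∘ D + 2D) D E_3pi/2 f = (9/2)cos x - (27/2)sin x + 48cos 2x + 48sin 2x

g(x) = (9/2)cos x - (27/2)sin x + 48cos 2x + 48sin 2x


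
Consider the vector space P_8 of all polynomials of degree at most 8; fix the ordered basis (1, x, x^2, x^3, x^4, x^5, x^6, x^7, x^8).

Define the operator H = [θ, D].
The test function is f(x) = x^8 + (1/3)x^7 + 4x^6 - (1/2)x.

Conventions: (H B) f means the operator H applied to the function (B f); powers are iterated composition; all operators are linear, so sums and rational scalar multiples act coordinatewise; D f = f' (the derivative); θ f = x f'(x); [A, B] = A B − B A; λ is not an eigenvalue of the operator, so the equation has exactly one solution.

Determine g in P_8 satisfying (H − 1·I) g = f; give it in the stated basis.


g(x) = -x^8 + (23/3)x^7 - (173/3)x^6 + 346x^5 - 1730x^4 + 6920x^3 - 20760x^2 + (83041/2)x - 83041/2

write g with unknown coordinates in the stated basis and equate coefficients in (H − 1·I) g = f
solving from the highest basis element down gives g = -x^8 + (23/3)x^7 - (173/3)x^6 + 346x^5 - 1730x^4 + 6920x^3 - 20760x^2 + (83041/2)x - 83041/2
check: H g = 8x^7 - (161/3)x^6 + 346x^5 - 1730x^4 + 6920x^3 - 20760x^2 + 41520x - 83041/2
so H g − 1·g = x^8 + (1/3)x^7 + 4x^6 - (1/2)x = f ✓


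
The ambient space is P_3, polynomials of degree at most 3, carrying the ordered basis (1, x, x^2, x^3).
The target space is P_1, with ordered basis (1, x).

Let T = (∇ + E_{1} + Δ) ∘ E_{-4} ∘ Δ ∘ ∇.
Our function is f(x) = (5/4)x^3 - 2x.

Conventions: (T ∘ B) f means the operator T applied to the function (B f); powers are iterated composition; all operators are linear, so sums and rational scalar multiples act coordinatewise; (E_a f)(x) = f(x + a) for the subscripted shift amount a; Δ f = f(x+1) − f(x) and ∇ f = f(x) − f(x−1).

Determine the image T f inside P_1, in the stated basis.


the result is g(x) = (15/2)x - 15/2

∇ f = (15/4)x^2 - (15/4)x - 3/4
Δ ∇ f = (15/2)x
E_{-4} (Δ ∘ ∇) f = (15/2)x - 30
∇ E_{-4} (Δ ∘ ∇) f = 15/2
E_{1} E_{-4} (Δ ∘ ∇) f = (15/2)x - 45/2
Δ E_{-4} (Δ ∘ ∇) f = 15/2
(∇ + E_{1} + Δ) E_{-4} (Δ ∘ ∇) f = (15/2)x - 15/2


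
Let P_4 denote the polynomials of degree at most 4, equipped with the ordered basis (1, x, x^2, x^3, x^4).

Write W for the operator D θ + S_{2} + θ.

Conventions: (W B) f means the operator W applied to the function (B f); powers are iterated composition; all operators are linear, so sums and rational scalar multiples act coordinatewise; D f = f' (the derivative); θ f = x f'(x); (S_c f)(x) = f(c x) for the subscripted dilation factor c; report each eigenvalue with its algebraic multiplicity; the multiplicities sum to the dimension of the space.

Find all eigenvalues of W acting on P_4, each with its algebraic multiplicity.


λ = 1 (multiplicity 1), λ = 3 (multiplicity 1), λ = 6 (multiplicity 1), λ = 11 (multiplicity 1), λ = 20 (multiplicity 1)

image of 1: 1
image of x: 3x + 1
image of x^2: 6x^2 + 4x
image of x^3: 11x^3 + 9x^2
image of x^4: 20x^4 + 16x^3
the matrix is upper triangular; its diagonal is (1, 3, 6, 11, 20)
for a triangular matrix the eigenvalues are the diagonal entries, with algebraic multiplicity their repetition count


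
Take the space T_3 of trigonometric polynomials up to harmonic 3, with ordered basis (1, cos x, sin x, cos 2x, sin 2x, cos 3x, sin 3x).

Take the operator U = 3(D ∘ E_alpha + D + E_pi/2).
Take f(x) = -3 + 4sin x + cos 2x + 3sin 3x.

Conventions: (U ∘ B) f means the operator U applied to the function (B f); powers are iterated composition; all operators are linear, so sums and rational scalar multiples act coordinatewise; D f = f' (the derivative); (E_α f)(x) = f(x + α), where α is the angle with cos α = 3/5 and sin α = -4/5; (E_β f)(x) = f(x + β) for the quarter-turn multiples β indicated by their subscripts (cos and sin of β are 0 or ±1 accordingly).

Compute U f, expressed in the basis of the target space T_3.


g(x) = -9 + (156/5)cos x + (48/5)sin x + (69/25)cos 2x - (108/25)sin 2x - (909/125)cos 3x + (1188/125)sin 3x

E_alpha f = -3 - (16/5)cos x + (12/5)sin x - (7/25)cos 2x + (24/25)sin 2x - (132/125)cos 3x - (351/125)sin 3x
D E_alpha f = (12/5)cos x + (16/5)sin x + (48/25)cos 2x + (14/25)sin 2x - (1053/125)cos 3x + (396/125)sin 3x
D f = 4cos x - 2sin 2x + 9cos 3x
E_pi/2 f = -3 + 4cos x - cos 2x - 3cos 3x
(D ∘ E_alpha + D + E_pi/2) f = -3 + (52/5)cos x + (16/5)sin x + (23/25)cos 2x - (36/25)sin 2x - (303/125)cos 3x + (396/125)sin 3x
(3(D ∘ E_alpha + D + E_pi/2)) f = -9 + (156/5)cos x + (48/5)sin x + (69/25)cos 2x - (108/25)sin 2x - (909/125)cos 3x + (1188/125)sin 3x


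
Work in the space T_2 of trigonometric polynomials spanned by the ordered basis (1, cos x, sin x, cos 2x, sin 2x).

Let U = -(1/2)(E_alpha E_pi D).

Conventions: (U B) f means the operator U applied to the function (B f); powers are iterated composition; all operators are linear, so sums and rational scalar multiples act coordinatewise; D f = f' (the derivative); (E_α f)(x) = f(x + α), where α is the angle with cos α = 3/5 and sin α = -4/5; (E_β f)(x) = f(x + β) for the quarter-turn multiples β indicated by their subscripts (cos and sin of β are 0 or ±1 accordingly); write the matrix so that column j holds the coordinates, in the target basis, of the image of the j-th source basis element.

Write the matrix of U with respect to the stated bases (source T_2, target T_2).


the matrix is [[0, 0, 0, 0, 0]; [0, 2/5, 3/10, 0, 0]; [0, -3/10, 2/5, 0, 0]; [0, 0, 0, -24/25, 7/25]; [0, 0, 0, -7/25, -24/25]] (rows listed top to bottom)

image of 1: 0
image of cos x: (2/5)cos x - (3/10)sin x
image of sin x: (3/10)cos x + (2/5)sin x
image of cos 2x: -(24/25)cos 2x - (7/25)sin 2x
image of sin 2x: (7/25)cos 2x - (24/25)sin 2x
each image's coordinates form column j of the matrix


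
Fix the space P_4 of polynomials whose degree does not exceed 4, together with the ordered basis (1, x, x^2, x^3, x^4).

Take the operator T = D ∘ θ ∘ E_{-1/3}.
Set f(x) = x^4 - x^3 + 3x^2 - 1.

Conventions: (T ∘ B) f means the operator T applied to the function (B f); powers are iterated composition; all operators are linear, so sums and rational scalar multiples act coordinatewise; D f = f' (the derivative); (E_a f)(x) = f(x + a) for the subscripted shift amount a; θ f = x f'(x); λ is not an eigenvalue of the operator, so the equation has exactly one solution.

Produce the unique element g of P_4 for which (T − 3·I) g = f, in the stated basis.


the result is g(x) = -(1/3)x^4 - (13/9)x^3 - 4x^2 - (100/27)x - 38/243

write g with unknown coordinates in the stated basis and equate coefficients in (T − 3·I) g = f
solving from the highest basis element down gives g = -(1/3)x^4 - (13/9)x^3 - 4x^2 - (100/27)x - 38/243
check: T g = -(16/3)x^3 - 9x^2 - (100/9)x - 119/81
so T g − 3·g = x^4 - x^3 + 3x^2 - 1 = f ✓


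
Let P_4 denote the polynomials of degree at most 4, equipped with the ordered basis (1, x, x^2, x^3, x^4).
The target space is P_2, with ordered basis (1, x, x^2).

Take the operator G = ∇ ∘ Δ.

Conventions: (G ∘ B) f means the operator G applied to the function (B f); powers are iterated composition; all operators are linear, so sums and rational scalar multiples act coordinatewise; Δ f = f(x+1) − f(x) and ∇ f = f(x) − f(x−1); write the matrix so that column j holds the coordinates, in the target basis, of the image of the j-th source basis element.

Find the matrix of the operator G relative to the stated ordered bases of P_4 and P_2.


image of 1: 0
image of x: 0
image of x^2: 2
image of x^3: 6x
image of x^4: 12x^2 + 2
each image's coordinates form column j of the matrix

the matrix is [[0, 0, 2, 0, 2]; [0, 0, 0, 6, 0]; [0, 0, 0, 0, 12]] (rows listed top to bottom)


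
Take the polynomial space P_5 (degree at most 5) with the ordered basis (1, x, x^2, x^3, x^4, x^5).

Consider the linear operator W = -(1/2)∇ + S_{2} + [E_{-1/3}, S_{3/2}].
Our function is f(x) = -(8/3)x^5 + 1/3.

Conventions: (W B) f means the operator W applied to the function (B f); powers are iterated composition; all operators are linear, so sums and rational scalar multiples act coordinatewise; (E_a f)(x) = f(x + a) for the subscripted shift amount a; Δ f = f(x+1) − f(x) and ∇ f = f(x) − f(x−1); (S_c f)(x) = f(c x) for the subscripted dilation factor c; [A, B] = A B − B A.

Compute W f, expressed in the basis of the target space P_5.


∇ f = -(40/3)x^4 + (80/3)x^3 - (80/3)x^2 + (40/3)x - 8/3
(-(1/2)∇) f = (20/3)x^4 - (40/3)x^3 + (40/3)x^2 - (20/3)x + 4/3
S_{2} f = -(256/3)x^5 + 1/3
S_{3/2} f = -(81/4)x^5 + 1/3
E_{-1/3} S_{3/2} f = -(81/4)x^5 + (135/4)x^4 - (45/2)x^3 + (15/2)x^2 - (5/4)x + 5/12
E_{-1/3} f = -(8/3)x^5 + (40/9)x^4 - (80/27)x^3 + (80/81)x^2 - (40/243)x + 251/729
S_{3/2} E_{-1/3} f = -(81/4)x^5 + (45/2)x^4 - 10x^3 + (20/9)x^2 - (20/81)x + 251/729
[E_{-1/3}, S_{3/2}] f = (45/4)x^4 - (25/2)x^3 + (95/18)x^2 - (325/324)x + 211/2916
(-(1/2)∇ + S_{2} + [E_{-1/3}, S_{3/2}]) f = -(256/3)x^5 + (215/12)x^4 - (155/6)x^3 + (335/18)x^2 - (2485/324)x + 5071/2916

g(x) = -(256/3)x^5 + (215/12)x^4 - (155/6)x^3 + (335/18)x^2 - (2485/324)x + 5071/2916


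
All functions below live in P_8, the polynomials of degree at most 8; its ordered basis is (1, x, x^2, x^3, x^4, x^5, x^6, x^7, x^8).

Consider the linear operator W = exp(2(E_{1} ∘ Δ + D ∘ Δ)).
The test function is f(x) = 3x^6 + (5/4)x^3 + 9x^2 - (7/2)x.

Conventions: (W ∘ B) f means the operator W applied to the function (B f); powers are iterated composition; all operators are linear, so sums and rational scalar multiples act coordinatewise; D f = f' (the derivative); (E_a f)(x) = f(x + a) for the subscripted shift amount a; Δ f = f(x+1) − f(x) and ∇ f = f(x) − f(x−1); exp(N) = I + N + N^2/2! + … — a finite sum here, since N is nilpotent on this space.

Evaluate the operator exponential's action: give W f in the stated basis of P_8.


g(x) = 3x^6 + 36x^5 + 630x^4 + (21125/4)x^3 + (67893/2)x^2 + 127597x + 227167

order-1 term: 36x^5 + 450x^4 + 1200x^3 + (3435/2)x^2 + (2739/2)x + 522
order-2 term: 180x^4 + 3600x^3 + 20700x^2 + 42855x + 31803
order-3 term: 480x^3 + 10800x^2 + 68400x + 123850
order-4 term: 720x^2 + 14400x + 63600
order-5 term: 576x + 7200
order-6 term: 192
the series for exp(2(E_{1} ∘ Δ + D ∘ Δ)) f terminates at order 6
exp(2(E_{1} ∘ Δ + D ∘ Δ)) f = 3x^6 + 36x^5 + 630x^4 + (21125/4)x^3 + (67893/2)x^2 + 127597x + 227167


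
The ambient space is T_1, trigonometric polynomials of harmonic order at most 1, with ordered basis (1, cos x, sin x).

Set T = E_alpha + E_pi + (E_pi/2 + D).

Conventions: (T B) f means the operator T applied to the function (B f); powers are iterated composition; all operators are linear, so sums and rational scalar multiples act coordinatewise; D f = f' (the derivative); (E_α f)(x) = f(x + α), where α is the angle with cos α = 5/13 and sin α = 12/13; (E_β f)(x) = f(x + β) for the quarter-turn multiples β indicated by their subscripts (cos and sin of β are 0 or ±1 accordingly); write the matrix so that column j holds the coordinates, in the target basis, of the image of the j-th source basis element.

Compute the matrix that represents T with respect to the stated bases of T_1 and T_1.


image of 1: 3
image of cos x: -(8/13)cos x - (38/13)sin x
image of sin x: (38/13)cos x - (8/13)sin x
each image's coordinates form column j of the matrix

the matrix is [[3, 0, 0]; [0, -8/13, 38/13]; [0, -38/13, -8/13]] (rows listed top to bottom)


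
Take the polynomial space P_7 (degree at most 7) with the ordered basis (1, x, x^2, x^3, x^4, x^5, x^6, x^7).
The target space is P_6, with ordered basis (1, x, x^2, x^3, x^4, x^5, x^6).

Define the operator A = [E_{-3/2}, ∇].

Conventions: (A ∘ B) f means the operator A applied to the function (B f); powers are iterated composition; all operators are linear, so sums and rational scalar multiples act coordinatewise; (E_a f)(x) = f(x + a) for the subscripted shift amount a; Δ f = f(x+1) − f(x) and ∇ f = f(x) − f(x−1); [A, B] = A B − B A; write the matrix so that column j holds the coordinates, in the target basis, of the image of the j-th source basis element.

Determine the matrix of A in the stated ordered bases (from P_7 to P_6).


the matrix is [[0, 0, 0, 0, 0, 0, 0, 0]; [0, 0, 0, 0, 0, 0, 0, 0]; [0, 0, 0, 0, 0, 0, 0, 0]; [0, 0, 0, 0, 0, 0, 0, 0]; [0, 0, 0, 0, 0, 0, 0, 0]; [0, 0, 0, 0, 0, 0, 0, 0]; [0, 0, 0, 0, 0, 0, 0, 0]] (rows listed top to bottom)

image of 1: 0
image of x: 0
image of x^2: 0
image of x^3: 0
image of x^4: 0
image of x^5: 0
image of x^6: 0
image of x^7: 0
each image's coordinates form column j of the matrix


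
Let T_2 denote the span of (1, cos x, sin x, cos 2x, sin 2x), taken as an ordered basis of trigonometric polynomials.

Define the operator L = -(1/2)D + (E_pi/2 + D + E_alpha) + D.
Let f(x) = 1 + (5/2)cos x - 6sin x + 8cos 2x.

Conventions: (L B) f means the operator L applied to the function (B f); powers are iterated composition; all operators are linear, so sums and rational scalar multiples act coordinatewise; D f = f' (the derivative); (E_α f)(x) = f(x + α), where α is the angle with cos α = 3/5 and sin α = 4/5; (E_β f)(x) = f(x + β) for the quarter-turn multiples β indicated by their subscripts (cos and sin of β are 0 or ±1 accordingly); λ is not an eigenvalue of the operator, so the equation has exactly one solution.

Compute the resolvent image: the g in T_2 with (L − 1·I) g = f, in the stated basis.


g(x) = 1 + (376/221)cos x + (213/221)sin x - (76/87)cos 2x + (44/29)sin 2x

write g with unknown coordinates in the stated basis and equate coefficients in (L − 1·I) g = f
solving from the highest basis element down gives g = 1 + (376/221)cos x + (213/221)sin x - (76/87)cos 2x + (44/29)sin 2x
check: L g = 2 + (1857/442)cos x - (1113/221)sin x + (620/87)cos 2x + (44/29)sin 2x
so L g − 1·g = 1 + (5/2)cos x - 6sin x + 8cos 2x = f ✓


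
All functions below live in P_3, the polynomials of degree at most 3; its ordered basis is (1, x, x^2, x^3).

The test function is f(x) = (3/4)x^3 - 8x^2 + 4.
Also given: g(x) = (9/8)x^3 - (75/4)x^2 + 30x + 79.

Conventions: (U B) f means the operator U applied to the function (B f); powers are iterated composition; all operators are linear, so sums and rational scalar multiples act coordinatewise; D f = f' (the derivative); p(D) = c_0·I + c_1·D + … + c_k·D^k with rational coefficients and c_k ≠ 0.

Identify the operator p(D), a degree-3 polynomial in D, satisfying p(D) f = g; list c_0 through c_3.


c_0 = 3/2, c_1 = -3, c_2 = -4, c_3 = 2

D^0 f = (3/4)x^3 - 8x^2 + 4
D^1 f = (9/4)x^2 - 16x
D^2 f = (9/2)x - 16
D^3 f = 9/2
matching coefficients of g against c_0 f + c_1 Df + … from the top degree down determines the c_i
solution: c_0 = 3/2, c_1 = -3, c_2 = -4, c_3 = 2


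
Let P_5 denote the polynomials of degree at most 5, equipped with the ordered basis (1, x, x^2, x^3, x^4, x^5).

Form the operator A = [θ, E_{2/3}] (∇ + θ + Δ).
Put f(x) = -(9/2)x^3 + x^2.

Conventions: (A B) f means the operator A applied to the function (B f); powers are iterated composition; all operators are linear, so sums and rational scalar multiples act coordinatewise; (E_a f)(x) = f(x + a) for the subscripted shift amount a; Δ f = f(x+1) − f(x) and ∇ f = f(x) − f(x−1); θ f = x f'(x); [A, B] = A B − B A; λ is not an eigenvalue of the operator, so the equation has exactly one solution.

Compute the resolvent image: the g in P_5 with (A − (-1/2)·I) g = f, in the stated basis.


the result is g(x) = -9x^3 - 106x^2 - (2560/3)x - 2224

write g with unknown coordinates in the stated basis and equate coefficients in (A − (-1/2)·I) g = f
solving from the highest basis element down gives g = -9x^3 - 106x^2 - (2560/3)x - 2224
check: A g = 54x^2 + (1280/3)x + 1112
so A g − (-1/2)·g = -(9/2)x^3 + x^2 = f ✓


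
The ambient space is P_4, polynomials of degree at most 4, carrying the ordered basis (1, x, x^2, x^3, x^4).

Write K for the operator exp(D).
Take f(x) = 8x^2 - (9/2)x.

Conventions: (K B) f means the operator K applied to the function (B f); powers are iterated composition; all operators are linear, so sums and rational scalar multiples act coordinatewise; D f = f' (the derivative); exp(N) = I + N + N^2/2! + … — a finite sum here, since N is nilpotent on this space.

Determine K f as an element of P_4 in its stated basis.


the result is g(x) = 8x^2 + (23/2)x + 7/2

order-1 term: 16x - 9/2
order-2 term: 8
the series for exp(D) f terminates at order 2
exp(D) f = 8x^2 + (23/2)x + 7/2


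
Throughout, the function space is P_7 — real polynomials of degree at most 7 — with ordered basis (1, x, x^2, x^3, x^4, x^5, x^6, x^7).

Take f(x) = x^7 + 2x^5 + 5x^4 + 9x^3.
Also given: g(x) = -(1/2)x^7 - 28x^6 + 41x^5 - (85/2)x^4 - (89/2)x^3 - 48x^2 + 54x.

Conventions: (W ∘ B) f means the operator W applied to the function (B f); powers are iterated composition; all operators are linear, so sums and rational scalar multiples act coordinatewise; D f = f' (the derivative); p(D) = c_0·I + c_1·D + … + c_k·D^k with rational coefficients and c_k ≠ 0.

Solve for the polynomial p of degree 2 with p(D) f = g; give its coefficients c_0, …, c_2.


c_0 = -1/2, c_1 = -4, c_2 = 1

D^0 f = x^7 + 2x^5 + 5x^4 + 9x^3
D^1 f = 7x^6 + 10x^4 + 20x^3 + 27x^2
D^2 f = 42x^5 + 40x^3 + 60x^2 + 54x
matching coefficients of g against c_0 f + c_1 Df + … from the top degree down determines the c_i
solution: c_0 = -1/2, c_1 = -4, c_2 = 1


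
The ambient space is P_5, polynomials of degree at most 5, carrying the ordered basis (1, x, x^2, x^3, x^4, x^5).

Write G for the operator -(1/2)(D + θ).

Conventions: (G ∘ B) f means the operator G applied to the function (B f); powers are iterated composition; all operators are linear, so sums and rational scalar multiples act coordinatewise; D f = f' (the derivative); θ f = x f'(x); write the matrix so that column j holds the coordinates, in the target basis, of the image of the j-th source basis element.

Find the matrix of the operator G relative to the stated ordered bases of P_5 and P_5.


the matrix is [[0, -1/2, 0, 0, 0, 0]; [0, -1/2, -1, 0, 0, 0]; [0, 0, -1, -3/2, 0, 0]; [0, 0, 0, -3/2, -2, 0]; [0, 0, 0, 0, -2, -5/2]; [0, 0, 0, 0, 0, -5/2]] (rows listed top to bottom)

image of 1: 0
image of x: -(1/2)x - 1/2
image of x^2: -x^2 - x
image of x^3: -(3/2)x^3 - (3/2)x^2
image of x^4: -2x^4 - 2x^3
image of x^5: -(5/2)x^5 - (5/2)x^4
each image's coordinates form column j of the matrix


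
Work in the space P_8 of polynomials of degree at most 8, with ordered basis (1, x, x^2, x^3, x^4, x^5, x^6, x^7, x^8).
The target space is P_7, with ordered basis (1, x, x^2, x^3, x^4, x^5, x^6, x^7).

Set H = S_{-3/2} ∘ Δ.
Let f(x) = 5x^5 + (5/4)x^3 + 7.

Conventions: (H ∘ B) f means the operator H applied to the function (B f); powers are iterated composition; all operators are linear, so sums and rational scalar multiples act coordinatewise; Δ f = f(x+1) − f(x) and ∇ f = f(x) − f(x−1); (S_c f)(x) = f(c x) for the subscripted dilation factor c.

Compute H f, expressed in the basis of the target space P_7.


g(x) = (2025/16)x^4 - (675/4)x^3 + (1935/16)x^2 - (345/8)x + 25/4

Δ f = 25x^4 + 50x^3 + (215/4)x^2 + (115/4)x + 25/4
S_{-3/2} Δ f = (2025/16)x^4 - (675/4)x^3 + (1935/16)x^2 - (345/8)x + 25/4


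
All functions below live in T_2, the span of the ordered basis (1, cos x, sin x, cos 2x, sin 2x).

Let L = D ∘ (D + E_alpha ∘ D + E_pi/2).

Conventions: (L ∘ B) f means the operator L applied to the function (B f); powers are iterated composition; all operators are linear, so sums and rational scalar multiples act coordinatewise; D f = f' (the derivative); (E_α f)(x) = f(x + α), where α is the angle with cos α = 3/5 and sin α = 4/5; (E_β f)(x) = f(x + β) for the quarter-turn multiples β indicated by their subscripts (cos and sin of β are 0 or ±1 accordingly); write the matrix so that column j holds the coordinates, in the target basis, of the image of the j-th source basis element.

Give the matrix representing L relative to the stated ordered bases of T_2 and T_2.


the matrix is [[0, 0, 0, 0, 0]; [0, -13/5, -4/5, 0, 0]; [0, 4/5, -13/5, 0, 0]; [0, 0, 0, -72/25, -146/25]; [0, 0, 0, 146/25, -72/25]] (rows listed top to bottom)

image of 1: 0
image of cos x: -(13/5)cos x + (4/5)sin x
image of sin x: -(4/5)cos x - (13/5)sin x
image of cos 2x: -(72/25)cos 2x + (146/25)sin 2x
image of sin 2x: -(146/25)cos 2x - (72/25)sin 2x
each image's coordinates form column j of the matrix
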